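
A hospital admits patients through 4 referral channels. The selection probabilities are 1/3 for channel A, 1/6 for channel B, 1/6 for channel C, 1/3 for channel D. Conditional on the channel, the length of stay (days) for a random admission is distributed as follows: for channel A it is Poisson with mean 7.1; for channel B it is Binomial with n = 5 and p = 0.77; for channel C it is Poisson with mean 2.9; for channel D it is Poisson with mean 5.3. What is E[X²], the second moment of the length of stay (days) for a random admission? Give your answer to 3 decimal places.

For each component E[X²] = Var + (mean)², giving A: 57.51; B: 15.708; C: 11.31; D: 33.39.
Overall E[X²] = 0.333333·57.51 + 0.166667·15.708 + 0.166667·11.31 + 0.333333·33.39 = 34.803.

34.803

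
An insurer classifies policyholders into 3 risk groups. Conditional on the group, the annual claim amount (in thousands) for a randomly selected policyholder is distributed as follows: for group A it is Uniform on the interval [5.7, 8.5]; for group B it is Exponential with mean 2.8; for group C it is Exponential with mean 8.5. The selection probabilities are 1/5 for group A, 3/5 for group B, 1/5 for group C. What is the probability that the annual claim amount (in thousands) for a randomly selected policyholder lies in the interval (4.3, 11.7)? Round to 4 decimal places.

0.3901

Conditional on each group, P(4.3 < X < 11.7): A: 1; B: 0.199981; C: 0.350505.
By total probability, P(4.3 < X < 11.7) = 0.2·1 + 0.6·0.199981 + 0.2·0.350505 = 0.39009.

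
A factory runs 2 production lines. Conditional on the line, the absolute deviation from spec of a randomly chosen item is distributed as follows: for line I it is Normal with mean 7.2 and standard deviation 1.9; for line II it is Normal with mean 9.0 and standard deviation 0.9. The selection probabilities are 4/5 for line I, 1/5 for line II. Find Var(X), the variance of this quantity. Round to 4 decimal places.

Per component, I: μ=7.2, E[X²]=55.45; II: μ=9, E[X²]=81.81.
E[X] = 0.8·7.2 + 0.2·9 = 7.56.
E[X²] = 0.8·55.45 + 0.2·81.81 = 60.722.
Var(X) = E[X²] − (E[X])² = 60.722 − 57.1536 = 3.5684.

3.5684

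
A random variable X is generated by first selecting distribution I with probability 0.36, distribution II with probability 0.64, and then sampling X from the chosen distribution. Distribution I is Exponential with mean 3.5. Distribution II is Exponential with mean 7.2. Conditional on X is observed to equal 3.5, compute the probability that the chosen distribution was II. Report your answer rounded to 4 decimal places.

0.5910

Likelihoods f(3.5 | ·): I: 0.105108; II: 0.0854185.
Posterior ∝ prior × likelihood. Numerator for II: 0.64·0.0854185 = 0.0546679.
Normalizing constant: 0.36·0.105108 + 0.64·0.0854185 = 0.0925069.
P(II | observation) = 0.0546679 / 0.0925069 = 0.59096.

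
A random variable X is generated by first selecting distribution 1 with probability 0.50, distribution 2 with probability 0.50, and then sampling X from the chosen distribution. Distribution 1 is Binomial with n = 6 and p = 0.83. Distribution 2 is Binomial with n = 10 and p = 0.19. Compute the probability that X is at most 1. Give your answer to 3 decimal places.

0.204

Conditional on each component, P(X ≤ 1): 1: 0.000731226; 2: 0.406756.
By total probability, P(X ≤ 1) = 0.5·0.000731226 + 0.5·0.406756 = 0.203744.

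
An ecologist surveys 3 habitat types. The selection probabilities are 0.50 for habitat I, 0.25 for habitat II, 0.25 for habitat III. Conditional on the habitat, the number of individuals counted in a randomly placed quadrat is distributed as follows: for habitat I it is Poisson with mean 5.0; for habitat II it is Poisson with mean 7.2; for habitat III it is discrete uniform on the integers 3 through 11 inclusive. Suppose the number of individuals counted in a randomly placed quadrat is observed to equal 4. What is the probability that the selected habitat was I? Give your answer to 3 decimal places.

Likelihoods P(X=4 | ·): I: 0.175467; II: 0.0835985; III: 0.111111.
Posterior ∝ prior × likelihood. Numerator for I: 0.5·0.175467 = 0.0877337.
Normalizing constant: 0.5·0.175467 + 0.25·0.0835985 + 0.25·0.111111 = 0.136411.
P(I | observation) = 0.0877337 / 0.136411 = 0.643157.

0.643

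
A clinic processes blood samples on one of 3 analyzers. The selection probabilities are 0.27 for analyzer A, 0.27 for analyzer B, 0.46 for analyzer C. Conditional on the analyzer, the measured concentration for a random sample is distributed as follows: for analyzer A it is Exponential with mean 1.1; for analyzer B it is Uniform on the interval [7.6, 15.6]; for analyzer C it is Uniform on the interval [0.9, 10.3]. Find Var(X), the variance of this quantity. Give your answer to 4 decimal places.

20.1773

Per component, A: μ=1.1, E[X²]=2.42; B: μ=11.6, E[X²]=139.893; C: μ=5.6, E[X²]=38.7233.
E[X] = 0.27·1.1 + 0.27·11.6 + 0.46·5.6 = 6.005.
E[X²] = 0.27·2.42 + 0.27·139.893 + 0.46·38.7233 = 56.2373.
Var(X) = E[X²] − (E[X])² = 56.2373 − 36.06 = 20.1773.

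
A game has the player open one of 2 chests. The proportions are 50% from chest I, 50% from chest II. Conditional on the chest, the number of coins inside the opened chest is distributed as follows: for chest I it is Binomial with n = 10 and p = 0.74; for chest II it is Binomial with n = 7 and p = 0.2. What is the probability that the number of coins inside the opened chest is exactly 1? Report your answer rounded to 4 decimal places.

0.1835

Conditional on each chest, P(X = 1): I: 4.01783e-05; II: 0.367002.
By total probability, P(X = 1) = 0.5·4.01783e-05 + 0.5·0.367002 = 0.183521.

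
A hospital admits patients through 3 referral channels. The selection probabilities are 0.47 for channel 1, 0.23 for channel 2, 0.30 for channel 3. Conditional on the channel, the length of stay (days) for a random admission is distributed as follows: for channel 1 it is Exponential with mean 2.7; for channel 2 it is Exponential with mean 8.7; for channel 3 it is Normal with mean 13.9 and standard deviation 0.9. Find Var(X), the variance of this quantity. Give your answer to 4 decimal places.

44.5224

Per component, 1: μ=2.7, E[X²]=14.58; 2: μ=8.7, E[X²]=151.38; 3: μ=13.9, E[X²]=194.02.
E[X] = 0.47·2.7 + 0.23·8.7 + 0.3·13.9 = 7.44.
E[X²] = 0.47·14.58 + 0.23·151.38 + 0.3·194.02 = 99.876.
Var(X) = E[X²] − (E[X])² = 99.876 − 55.3536 = 44.5224.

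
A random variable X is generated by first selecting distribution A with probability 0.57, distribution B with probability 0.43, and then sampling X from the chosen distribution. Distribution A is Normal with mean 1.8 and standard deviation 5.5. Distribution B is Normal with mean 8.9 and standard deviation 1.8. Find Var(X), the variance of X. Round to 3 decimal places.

30.991

Per component, A: μ=1.8, E[X²]=33.49; B: μ=8.9, E[X²]=82.45.
E[X] = 0.57·1.8 + 0.43·8.9 = 4.853.
E[X²] = 0.57·33.49 + 0.43·82.45 = 54.5428.
Var(X) = E[X²] − (E[X])² = 54.5428 − 23.5516 = 30.9912.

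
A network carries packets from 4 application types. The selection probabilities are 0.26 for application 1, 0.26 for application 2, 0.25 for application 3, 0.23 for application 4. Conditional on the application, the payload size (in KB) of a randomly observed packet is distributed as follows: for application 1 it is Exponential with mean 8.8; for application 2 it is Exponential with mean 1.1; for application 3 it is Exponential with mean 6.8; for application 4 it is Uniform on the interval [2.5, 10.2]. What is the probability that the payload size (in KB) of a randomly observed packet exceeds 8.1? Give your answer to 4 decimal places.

Conditional on each application, P(X > 8.1): 1: 0.398338; 2: 0.000633889; 3: 0.303864; 4: 0.272727.
By total probability, P(X > 8.1) = 0.26·0.398338 + 0.26·0.000633889 + 0.25·0.303864 + 0.23·0.272727 = 0.242426.

0.2424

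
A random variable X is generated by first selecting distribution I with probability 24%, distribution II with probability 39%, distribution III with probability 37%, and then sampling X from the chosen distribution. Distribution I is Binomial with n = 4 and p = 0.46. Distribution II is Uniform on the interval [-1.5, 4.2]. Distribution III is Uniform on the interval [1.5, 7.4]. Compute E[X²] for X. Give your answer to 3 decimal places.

For each component E[X²] = Var + (mean)², giving I: 4.3792; II: 4.53; III: 22.7033.
Overall E[X²] = 0.24·4.3792 + 0.39·4.53 + 0.37·22.7033 = 11.2179.

11.218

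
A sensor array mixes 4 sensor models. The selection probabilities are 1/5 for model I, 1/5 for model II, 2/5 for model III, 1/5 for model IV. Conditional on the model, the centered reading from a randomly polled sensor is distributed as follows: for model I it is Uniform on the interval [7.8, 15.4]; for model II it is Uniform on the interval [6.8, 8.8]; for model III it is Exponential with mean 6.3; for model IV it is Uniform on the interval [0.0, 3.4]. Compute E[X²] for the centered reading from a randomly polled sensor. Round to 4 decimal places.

For each component E[X²] = Var + (mean)², giving I: 139.373; II: 61.1733; III: 79.38; IV: 3.85333.
Overall E[X²] = 0.2·139.373 + 0.2·61.1733 + 0.4·79.38 + 0.2·3.85333 = 72.632.

72.6320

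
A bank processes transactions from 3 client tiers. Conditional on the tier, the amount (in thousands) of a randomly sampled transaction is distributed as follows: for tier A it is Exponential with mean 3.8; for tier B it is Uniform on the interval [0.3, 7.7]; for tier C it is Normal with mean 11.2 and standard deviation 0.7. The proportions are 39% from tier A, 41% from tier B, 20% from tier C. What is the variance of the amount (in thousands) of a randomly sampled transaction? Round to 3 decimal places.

16.129

Per component, A: μ=3.8, E[X²]=28.88; B: μ=4, E[X²]=20.5633; C: μ=11.2, E[X²]=125.93.
E[X] = 0.39·3.8 + 0.41·4 + 0.2·11.2 = 5.362.
E[X²] = 0.39·28.88 + 0.41·20.5633 + 0.2·125.93 = 44.8802.
Var(X) = E[X²] − (E[X])² = 44.8802 − 28.751 = 16.1291.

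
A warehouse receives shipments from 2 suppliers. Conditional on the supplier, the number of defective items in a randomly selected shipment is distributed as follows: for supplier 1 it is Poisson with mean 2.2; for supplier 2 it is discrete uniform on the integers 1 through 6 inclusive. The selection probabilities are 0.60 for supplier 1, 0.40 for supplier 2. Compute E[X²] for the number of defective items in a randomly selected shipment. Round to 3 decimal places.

For each component E[X²] = Var + (mean)², giving 1: 7.04; 2: 15.1667.
Overall E[X²] = 0.6·7.04 + 0.4·15.1667 = 10.2907.

10.291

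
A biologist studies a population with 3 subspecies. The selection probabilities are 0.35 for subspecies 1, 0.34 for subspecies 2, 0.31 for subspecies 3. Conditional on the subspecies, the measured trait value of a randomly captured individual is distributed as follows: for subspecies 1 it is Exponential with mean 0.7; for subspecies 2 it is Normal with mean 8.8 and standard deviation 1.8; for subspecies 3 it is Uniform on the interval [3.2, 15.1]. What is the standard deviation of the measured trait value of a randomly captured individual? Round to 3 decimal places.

Per component, 1: μ=0.7, E[X²]=0.98; 2: μ=8.8, E[X²]=80.68; 3: μ=9.15, E[X²]=95.5233.
E[X] = 0.35·0.7 + 0.34·8.8 + 0.31·9.15 = 6.0735.
E[X²] = 0.35·0.98 + 0.34·80.68 + 0.31·95.5233 = 57.3864.
Var(X) = E[X²] − (E[X])² = 57.3864 − 36.8874 = 20.499.
SD(X) = √20.499 = 4.52759.

4.528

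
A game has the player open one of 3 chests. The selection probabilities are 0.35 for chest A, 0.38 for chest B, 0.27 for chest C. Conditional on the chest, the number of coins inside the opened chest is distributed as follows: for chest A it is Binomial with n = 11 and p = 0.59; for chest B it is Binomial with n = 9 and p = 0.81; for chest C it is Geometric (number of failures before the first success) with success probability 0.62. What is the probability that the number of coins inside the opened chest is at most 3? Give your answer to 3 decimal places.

Conditional on each chest, P(X ≤ 3): A: 0.034253; B: 0.00232401; C: 0.979149.
By total probability, P(X ≤ 3) = 0.35·0.034253 + 0.38·0.00232401 + 0.27·0.979149 = 0.277242.

0.277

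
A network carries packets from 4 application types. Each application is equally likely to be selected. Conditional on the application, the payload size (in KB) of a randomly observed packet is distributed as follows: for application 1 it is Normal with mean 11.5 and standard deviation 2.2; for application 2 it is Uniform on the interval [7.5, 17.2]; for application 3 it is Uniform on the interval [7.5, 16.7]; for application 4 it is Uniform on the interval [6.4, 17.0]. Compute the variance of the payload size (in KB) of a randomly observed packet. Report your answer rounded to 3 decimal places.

Per component, 1: μ=11.5, E[X²]=137.09; 2: μ=12.35, E[X²]=160.363; 3: μ=12.1, E[X²]=153.463; 4: μ=11.7, E[X²]=146.253.
E[X] = 0.25·11.5 + 0.25·12.35 + 0.25·12.1 + 0.25·11.7 = 11.9125.
E[X²] = 0.25·137.09 + 0.25·160.363 + 0.25·153.463 + 0.25·146.253 = 149.292.
Var(X) = E[X²] − (E[X])² = 149.292 − 141.908 = 7.38484.

7.385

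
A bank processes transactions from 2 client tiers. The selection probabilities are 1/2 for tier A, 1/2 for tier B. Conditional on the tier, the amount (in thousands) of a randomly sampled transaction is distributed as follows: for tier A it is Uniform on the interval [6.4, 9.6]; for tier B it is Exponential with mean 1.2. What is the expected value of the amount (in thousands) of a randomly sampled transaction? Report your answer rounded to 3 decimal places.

Component means — A: 8; B: 1.2.
E[X] = 0.5·8 + 0.5·1.2 = 4.6.

4.600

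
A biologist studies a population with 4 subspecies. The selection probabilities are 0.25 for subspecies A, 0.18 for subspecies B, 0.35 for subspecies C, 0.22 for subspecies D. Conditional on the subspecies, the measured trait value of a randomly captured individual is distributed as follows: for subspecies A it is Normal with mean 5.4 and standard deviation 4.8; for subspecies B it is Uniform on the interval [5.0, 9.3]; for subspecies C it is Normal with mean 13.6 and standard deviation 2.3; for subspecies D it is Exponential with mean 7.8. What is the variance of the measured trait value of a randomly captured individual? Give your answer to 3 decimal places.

32.840

Per component, A: μ=5.4, E[X²]=52.2; B: μ=7.15, E[X²]=52.6633; C: μ=13.6, E[X²]=190.25; D: μ=7.8, E[X²]=121.68.
E[X] = 0.25·5.4 + 0.18·7.15 + 0.35·13.6 + 0.22·7.8 = 9.113.
E[X²] = 0.25·52.2 + 0.18·52.6633 + 0.35·190.25 + 0.22·121.68 = 115.886.
Var(X) = E[X²] − (E[X])² = 115.886 − 83.0468 = 32.8397.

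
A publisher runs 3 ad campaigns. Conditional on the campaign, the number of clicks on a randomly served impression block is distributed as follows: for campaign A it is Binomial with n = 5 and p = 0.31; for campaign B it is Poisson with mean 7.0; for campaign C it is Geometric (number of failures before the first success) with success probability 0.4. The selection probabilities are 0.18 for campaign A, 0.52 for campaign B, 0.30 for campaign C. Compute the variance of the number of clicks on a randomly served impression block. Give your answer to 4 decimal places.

12.4568

Per component, A: μ=1.55, E[X²]=3.472; B: μ=7, E[X²]=56; C: μ=1.5, E[X²]=6.
E[X] = 0.18·1.55 + 0.52·7 + 0.3·1.5 = 4.369.
E[X²] = 0.18·3.472 + 0.52·56 + 0.3·6 = 31.545.
Var(X) = E[X²] − (E[X])² = 31.545 − 19.0882 = 12.4568.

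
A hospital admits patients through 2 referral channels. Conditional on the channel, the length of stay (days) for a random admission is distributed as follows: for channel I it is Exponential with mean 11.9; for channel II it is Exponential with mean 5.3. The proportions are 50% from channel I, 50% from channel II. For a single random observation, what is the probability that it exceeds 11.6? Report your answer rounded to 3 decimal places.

0.245

Conditional on each channel, P(X > 11.6): I: 0.377272; II: 0.112065.
By total probability, P(X > 11.6) = 0.5·0.377272 + 0.5·0.112065 = 0.244668.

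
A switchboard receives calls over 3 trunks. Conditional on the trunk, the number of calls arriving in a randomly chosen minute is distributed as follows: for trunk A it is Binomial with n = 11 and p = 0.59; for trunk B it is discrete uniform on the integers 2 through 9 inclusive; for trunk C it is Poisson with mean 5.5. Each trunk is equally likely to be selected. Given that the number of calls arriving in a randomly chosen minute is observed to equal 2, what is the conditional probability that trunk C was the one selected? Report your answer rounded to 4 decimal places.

0.3201

Likelihoods P(X=2 | ·): A: 0.00626789; B: 0.125; C: 0.0618124.
Posterior ∝ prior × likelihood. Numerator for C: 0.333333·0.0618124 = 0.0206041.
Normalizing constant: 0.333333·0.00626789 + 0.333333·0.125 + 0.333333·0.0618124 = 0.0643601.
P(C | observation) = 0.0206041 / 0.0643601 = 0.320138.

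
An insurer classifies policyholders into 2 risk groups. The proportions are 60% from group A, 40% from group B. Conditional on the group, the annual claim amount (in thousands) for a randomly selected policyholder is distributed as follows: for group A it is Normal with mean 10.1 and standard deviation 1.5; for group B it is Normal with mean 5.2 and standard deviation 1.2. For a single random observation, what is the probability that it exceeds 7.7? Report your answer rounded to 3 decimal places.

Conditional on each group, P(X > 7.7): A: 0.945201; B: 0.0186104.
By total probability, P(X > 7.7) = 0.6·0.945201 + 0.4·0.0186104 = 0.574565.

0.575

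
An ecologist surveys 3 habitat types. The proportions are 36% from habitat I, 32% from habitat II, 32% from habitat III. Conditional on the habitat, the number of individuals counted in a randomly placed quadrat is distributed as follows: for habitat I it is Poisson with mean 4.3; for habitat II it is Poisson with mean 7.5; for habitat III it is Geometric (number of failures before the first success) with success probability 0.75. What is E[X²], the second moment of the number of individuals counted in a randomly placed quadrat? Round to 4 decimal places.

For each component E[X²] = Var + (mean)², giving I: 22.79; II: 63.75; III: 0.555556.
Overall E[X²] = 0.36·22.79 + 0.32·63.75 + 0.32·0.555556 = 28.7822.

28.7822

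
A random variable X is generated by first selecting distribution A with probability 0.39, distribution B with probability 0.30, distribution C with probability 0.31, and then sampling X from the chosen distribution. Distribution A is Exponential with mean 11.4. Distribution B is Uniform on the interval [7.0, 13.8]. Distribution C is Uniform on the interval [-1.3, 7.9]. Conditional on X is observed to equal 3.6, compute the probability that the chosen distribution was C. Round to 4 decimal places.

Likelihoods f(3.6 | ·): A: 0.063966; B: 0; C: 0.108696.
Posterior ∝ prior × likelihood. Numerator for C: 0.31·0.108696 = 0.0336957.
Normalizing constant: 0.39·0.063966 + 0.3·0 + 0.31·0.108696 = 0.0586424.
P(C | observation) = 0.0336957 / 0.0586424 = 0.574595.

0.5746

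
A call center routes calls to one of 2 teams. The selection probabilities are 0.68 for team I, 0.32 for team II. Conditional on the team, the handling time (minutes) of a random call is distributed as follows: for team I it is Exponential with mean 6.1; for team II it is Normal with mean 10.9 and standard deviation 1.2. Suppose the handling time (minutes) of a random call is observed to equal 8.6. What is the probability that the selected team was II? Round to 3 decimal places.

0.384

Likelihoods f(8.6 | ·): I: 0.0400301; II: 0.0529681.
Posterior ∝ prior × likelihood. Numerator for II: 0.32·0.0529681 = 0.0169498.
Normalizing constant: 0.68·0.0400301 + 0.32·0.0529681 = 0.0441702.
P(II | observation) = 0.0169498 / 0.0441702 = 0.383738.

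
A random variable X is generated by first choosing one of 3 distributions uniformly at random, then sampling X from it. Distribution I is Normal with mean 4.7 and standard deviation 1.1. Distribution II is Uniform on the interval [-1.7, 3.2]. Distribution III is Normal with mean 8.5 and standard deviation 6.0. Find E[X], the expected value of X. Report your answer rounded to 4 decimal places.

4.6500

Component means — I: 4.7; II: 0.75; III: 8.5.
E[X] = 0.333333·4.7 + 0.333333·0.75 + 0.333333·8.5 = 4.65.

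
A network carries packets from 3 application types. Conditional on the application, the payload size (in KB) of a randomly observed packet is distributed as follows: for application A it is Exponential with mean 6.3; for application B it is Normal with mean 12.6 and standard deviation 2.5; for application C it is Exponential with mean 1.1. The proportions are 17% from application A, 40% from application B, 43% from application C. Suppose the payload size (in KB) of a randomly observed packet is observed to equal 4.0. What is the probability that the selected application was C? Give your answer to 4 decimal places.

0.4158

Likelihoods f(4.0 | ·): A: 0.0841234; B: 0.000429869; C: 0.0239527.
Posterior ∝ prior × likelihood. Numerator for C: 0.43·0.0239527 = 0.0102997.
Normalizing constant: 0.17·0.0841234 + 0.4·0.000429869 + 0.43·0.0239527 = 0.0247726.
P(C | observation) = 0.0102997 / 0.0247726 = 0.415769.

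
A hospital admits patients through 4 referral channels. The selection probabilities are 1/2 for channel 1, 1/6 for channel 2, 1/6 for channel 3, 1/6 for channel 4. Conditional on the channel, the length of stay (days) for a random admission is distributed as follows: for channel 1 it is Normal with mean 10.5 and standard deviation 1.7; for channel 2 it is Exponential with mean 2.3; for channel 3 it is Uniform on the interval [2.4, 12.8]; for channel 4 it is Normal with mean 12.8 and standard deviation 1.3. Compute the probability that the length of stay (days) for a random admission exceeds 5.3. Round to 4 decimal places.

Conditional on each channel, P(X > 5.3): 1: 0.998889; 2: 0.0998239; 3: 0.721154; 4: 1.
By total probability, P(X > 5.3) = 0.5·0.998889 + 0.166667·0.0998239 + 0.166667·0.721154 + 0.166667·1 = 0.802941.

0.8029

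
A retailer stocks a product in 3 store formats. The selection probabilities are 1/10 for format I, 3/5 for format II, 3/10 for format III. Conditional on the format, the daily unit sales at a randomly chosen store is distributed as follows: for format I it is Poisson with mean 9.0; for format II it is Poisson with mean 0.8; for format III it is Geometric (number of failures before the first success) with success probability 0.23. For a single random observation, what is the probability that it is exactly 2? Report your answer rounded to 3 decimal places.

Conditional on each format, P(X = 2): I: 0.0049981; II: 0.143785; III: 0.136367.
By total probability, P(X = 2) = 0.1·0.0049981 + 0.6·0.143785 + 0.3·0.136367 = 0.127681.

0.128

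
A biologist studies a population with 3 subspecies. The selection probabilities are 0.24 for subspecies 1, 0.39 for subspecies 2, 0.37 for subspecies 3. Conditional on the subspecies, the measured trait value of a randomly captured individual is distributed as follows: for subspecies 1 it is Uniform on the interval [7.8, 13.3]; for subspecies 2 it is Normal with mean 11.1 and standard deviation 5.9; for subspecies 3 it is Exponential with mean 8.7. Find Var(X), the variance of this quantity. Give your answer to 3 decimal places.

Per component, 1: μ=10.55, E[X²]=113.823; 2: μ=11.1, E[X²]=158.02; 3: μ=8.7, E[X²]=151.38.
E[X] = 0.24·10.55 + 0.39·11.1 + 0.37·8.7 = 10.08.
E[X²] = 0.24·113.823 + 0.39·158.02 + 0.37·151.38 = 144.956.
Var(X) = E[X²] − (E[X])² = 144.956 − 101.606 = 43.3496.

43.350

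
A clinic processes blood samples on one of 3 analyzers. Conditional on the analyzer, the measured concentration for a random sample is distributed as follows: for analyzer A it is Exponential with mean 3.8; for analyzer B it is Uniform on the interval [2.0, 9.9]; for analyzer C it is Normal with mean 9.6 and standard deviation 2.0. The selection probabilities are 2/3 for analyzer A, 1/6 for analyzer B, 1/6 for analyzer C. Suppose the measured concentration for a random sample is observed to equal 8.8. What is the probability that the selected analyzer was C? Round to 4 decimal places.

Likelihoods f(8.8 | ·): A: 0.0259706; B: 0.126582; C: 0.184135.
Posterior ∝ prior × likelihood. Numerator for C: 0.166667·0.184135 = 0.0306892.
Normalizing constant: 0.666667·0.0259706 + 0.166667·0.126582 + 0.166667·0.184135 = 0.0691.
P(C | observation) = 0.0306892 / 0.0691 = 0.444127.

0.4441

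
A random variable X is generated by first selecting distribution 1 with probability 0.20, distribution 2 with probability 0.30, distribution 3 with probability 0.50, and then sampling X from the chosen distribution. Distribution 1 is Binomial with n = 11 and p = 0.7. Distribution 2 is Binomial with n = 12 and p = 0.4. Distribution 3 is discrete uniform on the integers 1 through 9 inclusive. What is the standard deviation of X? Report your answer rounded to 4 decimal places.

2.4288

Per component, 1: μ=7.7, E[X²]=61.6; 2: μ=4.8, E[X²]=25.92; 3: μ=5, E[X²]=31.6667.
E[X] = 0.2·7.7 + 0.3·4.8 + 0.5·5 = 5.48.
E[X²] = 0.2·61.6 + 0.3·25.92 + 0.5·31.6667 = 35.9293.
Var(X) = E[X²] − (E[X])² = 35.9293 − 30.0304 = 5.89893.
SD(X) = √5.89893 = 2.42877.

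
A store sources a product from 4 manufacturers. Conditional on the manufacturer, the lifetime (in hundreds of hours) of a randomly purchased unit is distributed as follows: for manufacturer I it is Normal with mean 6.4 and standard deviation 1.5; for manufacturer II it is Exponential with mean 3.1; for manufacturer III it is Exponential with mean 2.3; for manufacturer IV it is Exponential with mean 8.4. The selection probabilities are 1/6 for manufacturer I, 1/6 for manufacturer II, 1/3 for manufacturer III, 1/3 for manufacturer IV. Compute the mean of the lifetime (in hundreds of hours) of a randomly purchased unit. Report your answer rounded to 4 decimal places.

5.1500

Component means — I: 6.4; II: 3.1; III: 2.3; IV: 8.4.
E[X] = 0.166667·6.4 + 0.166667·3.1 + 0.333333·2.3 + 0.333333·8.4 = 5.15.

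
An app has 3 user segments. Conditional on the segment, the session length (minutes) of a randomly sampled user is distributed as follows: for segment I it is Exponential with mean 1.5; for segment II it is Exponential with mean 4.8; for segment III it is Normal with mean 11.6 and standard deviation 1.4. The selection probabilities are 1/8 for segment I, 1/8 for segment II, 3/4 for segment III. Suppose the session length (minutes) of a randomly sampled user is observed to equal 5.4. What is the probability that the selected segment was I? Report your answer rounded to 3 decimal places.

Likelihoods f(5.4 | ·): I: 0.0182158; II: 0.0676359; III: 1.5705e-05.
Posterior ∝ prior × likelihood. Numerator for I: 0.125·0.0182158 = 0.00227698.
Normalizing constant: 0.125·0.0182158 + 0.125·0.0676359 + 0.75·1.5705e-05 = 0.0107432.
P(I | observation) = 0.00227698 / 0.0107432 = 0.211945.

0.212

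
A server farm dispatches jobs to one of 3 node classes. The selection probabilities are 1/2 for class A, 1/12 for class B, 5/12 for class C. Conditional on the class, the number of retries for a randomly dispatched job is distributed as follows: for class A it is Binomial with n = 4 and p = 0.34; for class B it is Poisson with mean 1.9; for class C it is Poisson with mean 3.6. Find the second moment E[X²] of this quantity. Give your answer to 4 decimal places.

For each component E[X²] = Var + (mean)², giving A: 2.7472; B: 5.51; C: 16.56.
Overall E[X²] = 0.5·2.7472 + 0.0833333·5.51 + 0.416667·16.56 = 8.73277.

8.7328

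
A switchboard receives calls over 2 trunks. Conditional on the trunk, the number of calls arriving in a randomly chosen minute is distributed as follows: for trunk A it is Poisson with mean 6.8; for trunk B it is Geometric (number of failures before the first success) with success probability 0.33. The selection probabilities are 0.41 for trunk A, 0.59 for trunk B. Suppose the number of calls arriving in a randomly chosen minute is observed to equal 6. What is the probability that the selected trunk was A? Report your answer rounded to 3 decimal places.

0.781

Likelihoods P(X=6 | ·): A: 0.152939; B: 0.0298513.
Posterior ∝ prior × likelihood. Numerator for A: 0.41·0.152939 = 0.062705.
Normalizing constant: 0.41·0.152939 + 0.59·0.0298513 = 0.0803173.
P(A | observation) = 0.062705 / 0.0803173 = 0.780717.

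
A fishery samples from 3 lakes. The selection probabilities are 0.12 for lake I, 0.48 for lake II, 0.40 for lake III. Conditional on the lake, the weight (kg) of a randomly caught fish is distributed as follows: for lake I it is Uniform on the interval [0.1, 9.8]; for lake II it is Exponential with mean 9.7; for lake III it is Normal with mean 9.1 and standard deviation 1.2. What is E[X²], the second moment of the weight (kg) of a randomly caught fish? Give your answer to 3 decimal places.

For each component E[X²] = Var + (mean)², giving I: 32.3433; II: 188.18; III: 84.25.
Overall E[X²] = 0.12·32.3433 + 0.48·188.18 + 0.4·84.25 = 127.908.

127.908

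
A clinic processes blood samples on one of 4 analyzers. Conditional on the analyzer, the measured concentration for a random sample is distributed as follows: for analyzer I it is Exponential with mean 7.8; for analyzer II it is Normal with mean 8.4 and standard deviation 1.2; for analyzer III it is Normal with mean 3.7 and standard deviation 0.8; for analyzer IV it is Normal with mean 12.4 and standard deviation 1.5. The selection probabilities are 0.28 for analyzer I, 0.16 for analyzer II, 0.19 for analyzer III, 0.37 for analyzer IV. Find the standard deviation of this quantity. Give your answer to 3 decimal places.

Per component, I: μ=7.8, E[X²]=121.68; II: μ=8.4, E[X²]=72; III: μ=3.7, E[X²]=14.33; IV: μ=12.4, E[X²]=156.01.
E[X] = 0.28·7.8 + 0.16·8.4 + 0.19·3.7 + 0.37·12.4 = 8.819.
E[X²] = 0.28·121.68 + 0.16·72 + 0.19·14.33 + 0.37·156.01 = 106.037.
Var(X) = E[X²] − (E[X])² = 106.037 − 77.7748 = 28.262.
SD(X) = √28.262 = 5.31621.

5.316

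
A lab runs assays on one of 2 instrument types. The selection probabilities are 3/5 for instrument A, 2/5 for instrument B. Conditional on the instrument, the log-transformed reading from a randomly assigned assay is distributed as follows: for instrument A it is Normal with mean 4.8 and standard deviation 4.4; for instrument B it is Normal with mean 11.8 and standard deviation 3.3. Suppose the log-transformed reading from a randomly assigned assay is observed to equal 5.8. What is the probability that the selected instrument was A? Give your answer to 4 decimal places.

0.8513

Likelihoods f(5.8 | ·): A: 0.088357; B: 0.0231502.
Posterior ∝ prior × likelihood. Numerator for A: 0.6·0.088357 = 0.0530142.
Normalizing constant: 0.6·0.088357 + 0.4·0.0231502 = 0.0622743.
P(A | observation) = 0.0530142 / 0.0622743 = 0.851302.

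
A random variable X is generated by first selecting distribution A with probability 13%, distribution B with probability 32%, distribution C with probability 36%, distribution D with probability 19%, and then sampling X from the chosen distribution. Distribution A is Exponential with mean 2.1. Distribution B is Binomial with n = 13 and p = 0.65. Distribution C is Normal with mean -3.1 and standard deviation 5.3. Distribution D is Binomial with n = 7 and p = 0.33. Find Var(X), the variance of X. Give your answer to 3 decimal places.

34.532

Per component, A: μ=2.1, E[X²]=8.82; B: μ=8.45, E[X²]=74.36; C: μ=-3.1, E[X²]=37.7; D: μ=2.31, E[X²]=6.8838.
E[X] = 0.13·2.1 + 0.32·8.45 + 0.36·-3.1 + 0.19·2.31 = 2.2999.
E[X²] = 0.13·8.82 + 0.32·74.36 + 0.36·37.7 + 0.19·6.8838 = 39.8217.
Var(X) = E[X²] − (E[X])² = 39.8217 − 5.28954 = 34.5322.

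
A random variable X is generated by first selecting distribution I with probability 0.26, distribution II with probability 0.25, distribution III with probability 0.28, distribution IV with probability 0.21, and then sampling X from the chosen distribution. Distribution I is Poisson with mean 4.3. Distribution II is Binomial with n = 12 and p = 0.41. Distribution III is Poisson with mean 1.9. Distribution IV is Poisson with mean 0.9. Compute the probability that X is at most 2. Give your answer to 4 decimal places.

0.4635

Conditional on each component, P(X ≤ 2): I: 0.197355; II: 0.0733223; III: 0.70372; IV: 0.937143.
By total probability, P(X ≤ 2) = 0.26·0.197355 + 0.25·0.0733223 + 0.28·0.70372 + 0.21·0.937143 = 0.463485.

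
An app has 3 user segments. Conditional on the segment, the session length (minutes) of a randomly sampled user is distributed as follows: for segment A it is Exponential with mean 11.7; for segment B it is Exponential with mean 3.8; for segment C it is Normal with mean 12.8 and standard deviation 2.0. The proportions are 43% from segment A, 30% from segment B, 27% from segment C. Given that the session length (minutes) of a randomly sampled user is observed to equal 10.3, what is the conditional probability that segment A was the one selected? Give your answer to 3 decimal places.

0.338

Likelihoods f(10.3 | ·): A: 0.0354394; B: 0.0175005; C: 0.0913245.
Posterior ∝ prior × likelihood. Numerator for A: 0.43·0.0354394 = 0.0152389.
Normalizing constant: 0.43·0.0354394 + 0.3·0.0175005 + 0.27·0.0913245 = 0.0451467.
P(A | observation) = 0.0152389 / 0.0451467 = 0.337543.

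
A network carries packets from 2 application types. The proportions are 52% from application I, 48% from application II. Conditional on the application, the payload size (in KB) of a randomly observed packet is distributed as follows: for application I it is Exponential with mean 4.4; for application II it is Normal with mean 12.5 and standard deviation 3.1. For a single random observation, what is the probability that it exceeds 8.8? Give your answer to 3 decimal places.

0.495

Conditional on each application, P(X > 8.8): I: 0.135335; II: 0.883673.
By total probability, P(X > 8.8) = 0.52·0.135335 + 0.48·0.883673 = 0.494537.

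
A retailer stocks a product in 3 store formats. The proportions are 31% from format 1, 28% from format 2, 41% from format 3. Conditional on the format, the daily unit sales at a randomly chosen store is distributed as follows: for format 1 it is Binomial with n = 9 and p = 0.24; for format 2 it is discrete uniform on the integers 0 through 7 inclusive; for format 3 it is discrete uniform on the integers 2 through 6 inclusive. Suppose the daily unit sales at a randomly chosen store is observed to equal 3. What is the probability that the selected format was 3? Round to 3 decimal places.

0.440

Likelihoods P(X=3 | ·): 1: 0.223766; 2: 0.125; 3: 0.2.
Posterior ∝ prior × likelihood. Numerator for 3: 0.41·0.2 = 0.082.
Normalizing constant: 0.31·0.223766 + 0.28·0.125 + 0.41·0.2 = 0.186368.
P(3 | observation) = 0.082 / 0.186368 = 0.439991.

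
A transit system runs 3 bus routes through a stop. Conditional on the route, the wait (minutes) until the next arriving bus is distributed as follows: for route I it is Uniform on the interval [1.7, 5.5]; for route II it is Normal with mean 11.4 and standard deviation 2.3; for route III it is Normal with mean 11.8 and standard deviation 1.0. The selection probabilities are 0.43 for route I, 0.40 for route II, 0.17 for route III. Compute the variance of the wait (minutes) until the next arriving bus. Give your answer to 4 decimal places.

Per component, I: μ=3.6, E[X²]=14.1633; II: μ=11.4, E[X²]=135.25; III: μ=11.8, E[X²]=140.24.
E[X] = 0.43·3.6 + 0.4·11.4 + 0.17·11.8 = 8.114.
E[X²] = 0.43·14.1633 + 0.4·135.25 + 0.17·140.24 = 84.031.
Var(X) = E[X²] − (E[X])² = 84.031 − 65.837 = 18.194.

18.1940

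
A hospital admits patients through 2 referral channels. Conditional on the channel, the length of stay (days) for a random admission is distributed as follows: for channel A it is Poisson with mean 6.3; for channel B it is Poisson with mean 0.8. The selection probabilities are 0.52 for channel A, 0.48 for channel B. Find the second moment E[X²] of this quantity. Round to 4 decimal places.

For each component E[X²] = Var + (mean)², giving A: 45.99; B: 1.44.
Overall E[X²] = 0.52·45.99 + 0.48·1.44 = 24.606.

24.6060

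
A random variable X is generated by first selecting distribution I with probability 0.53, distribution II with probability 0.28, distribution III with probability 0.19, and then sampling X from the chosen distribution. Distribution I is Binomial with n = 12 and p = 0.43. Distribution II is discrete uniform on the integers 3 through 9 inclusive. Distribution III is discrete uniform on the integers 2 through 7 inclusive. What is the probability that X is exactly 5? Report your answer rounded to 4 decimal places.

0.1923

Conditional on each component, P(X = 5): I: 0.22761; II: 0.142857; III: 0.166667.
By total probability, P(X = 5) = 0.53·0.22761 + 0.28·0.142857 + 0.19·0.166667 = 0.1923.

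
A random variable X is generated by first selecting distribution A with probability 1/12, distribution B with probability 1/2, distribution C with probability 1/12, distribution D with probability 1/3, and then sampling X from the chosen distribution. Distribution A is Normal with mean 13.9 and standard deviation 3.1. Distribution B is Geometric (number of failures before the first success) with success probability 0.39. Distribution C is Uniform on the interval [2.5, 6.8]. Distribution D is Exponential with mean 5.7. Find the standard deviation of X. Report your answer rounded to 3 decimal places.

Per component, A: μ=13.9, E[X²]=202.82; B: μ=1.5641, E[X²]=6.45694; C: μ=4.65, E[X²]=23.1633; D: μ=5.7, E[X²]=64.98.
E[X] = 0.0833333·13.9 + 0.5·1.5641 + 0.0833333·4.65 + 0.333333·5.7 = 4.22788.
E[X²] = 0.0833333·202.82 + 0.5·6.45694 + 0.0833333·23.1633 + 0.333333·64.98 = 43.7204.
Var(X) = E[X²] − (E[X])² = 43.7204 − 17.875 = 25.8454.
SD(X) = √25.8454 = 5.08384.

5.084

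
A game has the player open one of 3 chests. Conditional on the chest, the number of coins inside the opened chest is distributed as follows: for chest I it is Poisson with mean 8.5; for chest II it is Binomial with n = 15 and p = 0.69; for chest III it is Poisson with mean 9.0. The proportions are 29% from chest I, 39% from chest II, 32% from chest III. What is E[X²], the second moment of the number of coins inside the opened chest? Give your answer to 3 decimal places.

95.247

For each component E[X²] = Var + (mean)², giving I: 80.75; II: 110.331; III: 90.
Overall E[X²] = 0.29·80.75 + 0.39·110.331 + 0.32·90 = 95.2466.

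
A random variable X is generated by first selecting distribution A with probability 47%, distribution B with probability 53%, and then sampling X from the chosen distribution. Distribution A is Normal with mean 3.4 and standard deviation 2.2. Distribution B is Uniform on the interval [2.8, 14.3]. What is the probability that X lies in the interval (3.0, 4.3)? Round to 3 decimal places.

Conditional on each component, P(3.0 < X < 4.3): A: 0.230901; B: 0.113043.
By total probability, P(3.0 < X < 4.3) = 0.47·0.230901 + 0.53·0.113043 = 0.168436.

0.168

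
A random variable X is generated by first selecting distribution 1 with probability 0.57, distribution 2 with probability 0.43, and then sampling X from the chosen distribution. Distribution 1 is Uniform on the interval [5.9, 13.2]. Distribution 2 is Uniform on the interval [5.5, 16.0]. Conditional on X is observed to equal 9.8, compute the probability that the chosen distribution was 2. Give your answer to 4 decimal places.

0.3440

Likelihoods f(9.8 | ·): 1: 0.136986; 2: 0.0952381.
Posterior ∝ prior × likelihood. Numerator for 2: 0.43·0.0952381 = 0.0409524.
Normalizing constant: 0.57·0.136986 + 0.43·0.0952381 = 0.119035.
P(2 | observation) = 0.0409524 / 0.119035 = 0.344038.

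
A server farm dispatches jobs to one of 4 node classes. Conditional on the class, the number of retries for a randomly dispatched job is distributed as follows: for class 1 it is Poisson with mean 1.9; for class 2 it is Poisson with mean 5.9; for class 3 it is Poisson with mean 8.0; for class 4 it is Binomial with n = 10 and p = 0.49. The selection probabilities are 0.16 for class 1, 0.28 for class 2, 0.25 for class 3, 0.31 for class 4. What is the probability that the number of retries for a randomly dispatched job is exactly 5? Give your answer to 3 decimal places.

Conditional on each class, P(X = 5): 1: 0.0308622; 2: 0.163208; 3: 0.0916037; 4: 0.245602.
By total probability, P(X = 5) = 0.16·0.0308622 + 0.28·0.163208 + 0.25·0.0916037 + 0.31·0.245602 = 0.149674.

0.150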